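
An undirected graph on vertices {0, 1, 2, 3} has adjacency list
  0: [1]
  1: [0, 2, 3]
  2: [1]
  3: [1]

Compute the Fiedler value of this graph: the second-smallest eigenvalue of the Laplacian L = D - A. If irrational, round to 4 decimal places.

1

Each diagonal entry of L is the vertex degree and each off-diagonal entry is -1 where an edge is present, 0 otherwise; in the order [0, 1, 2, 3] the diagonal is [1, 3, 1, 1]. The smallest Laplacian eigenvalue is always 0. The next one, lambda_2 = 1, measures how hard the graph is to disconnect: larger values mean better connectivity.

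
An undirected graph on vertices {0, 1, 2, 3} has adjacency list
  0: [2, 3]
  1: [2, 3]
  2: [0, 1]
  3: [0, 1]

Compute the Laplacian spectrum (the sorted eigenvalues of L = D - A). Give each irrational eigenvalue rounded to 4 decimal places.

With the vertex order [0, 1, 2, 3], the degrees are [2, 2, 2, 2], giving D = diag(2, 2, 2, 2) and L = D - A. L is symmetric positive semidefinite, so every eigenvalue is real and nonnegative. The single zero eigenvalue shows the graph is connected. There is one zero in the spectrum, matching the 1 component.

[0, 2, 2, 4]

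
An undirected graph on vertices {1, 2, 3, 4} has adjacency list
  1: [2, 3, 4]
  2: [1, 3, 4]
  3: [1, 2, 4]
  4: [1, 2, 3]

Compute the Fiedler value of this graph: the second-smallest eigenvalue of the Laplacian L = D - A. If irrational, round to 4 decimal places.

4

Reading degrees in the order [1, 2, 3, 4] gives [3, 3, 3, 3]; set D = diag(3, 3, 3, 3) and form L = D - A. The smallest Laplacian eigenvalue is always 0. The next one, lambda_2 = 4, measures how hard the graph is to disconnect: larger values mean better connectivity. There is one zero in the spectrum, matching the 1 component.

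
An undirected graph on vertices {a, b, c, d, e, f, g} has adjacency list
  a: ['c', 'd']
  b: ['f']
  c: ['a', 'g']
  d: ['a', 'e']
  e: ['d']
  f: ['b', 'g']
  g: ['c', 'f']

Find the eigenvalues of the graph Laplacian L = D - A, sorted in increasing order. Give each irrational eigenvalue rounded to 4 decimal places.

[0, 0.1981, 0.7530, 1.5550, 2.4450, 3.2470, 3.8019]

Reading degrees in the order [a, b, c, d, e, f, g] gives [2, 1, 2, 2, 1, 2, 2]; set D = diag(2, 1, 2, 2, 1, 2, 2) and form L = D - A. The multiplicity of 0 as a Laplacian eigenvalue equals the number of connected components. The single zero eigenvalue shows the graph is connected. The largest eigenvalue, 3.8019, is at most the vertex count 7. The eigenvalues sum to 12, which equals trace(L) = 2|E|.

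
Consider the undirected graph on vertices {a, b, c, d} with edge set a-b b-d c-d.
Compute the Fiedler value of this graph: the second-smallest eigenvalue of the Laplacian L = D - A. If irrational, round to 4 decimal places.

0.5858

With the vertex order [a, b, c, d], the degrees are [1, 2, 1, 2], giving D = diag(1, 2, 1, 2) and L = D - A. Computing the eigenvalues of L and sorting gives [0, 0.5858, 2, 3.4142]. The Fiedler value lambda_2 = 0.5858 is strictly positive, so the graph is connected. The eigenvalues sum to 6, which equals trace(L) = 2|E|.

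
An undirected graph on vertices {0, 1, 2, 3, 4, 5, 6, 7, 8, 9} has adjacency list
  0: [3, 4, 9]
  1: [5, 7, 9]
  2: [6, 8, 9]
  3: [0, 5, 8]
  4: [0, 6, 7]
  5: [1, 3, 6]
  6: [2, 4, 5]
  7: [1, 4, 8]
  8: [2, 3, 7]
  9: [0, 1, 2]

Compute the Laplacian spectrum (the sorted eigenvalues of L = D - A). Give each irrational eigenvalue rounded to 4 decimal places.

Reading degrees in the order [0, 1, 2, 3, 4, 5, 6, 7, 8, 9] gives [3, 3, 3, 3, 3, 3, 3, 3, 3, 3]; set D = diag(3, 3, 3, 3, 3, 3, 3, 3, 3, 3) and form L = D - A. Diagonalising L (or applying a numerical eigensolver to the 10x10 matrix) gives the spectrum above. The single zero eigenvalue shows the graph is connected. The eigenvalues sum to 30, which equals trace(L) = 2|E|.

[0, 2, 2, 2, 2, 2, 5, 5, 5, 5]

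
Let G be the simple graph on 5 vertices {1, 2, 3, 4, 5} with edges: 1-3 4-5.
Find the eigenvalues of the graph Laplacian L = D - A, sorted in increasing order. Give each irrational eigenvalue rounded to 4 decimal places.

Each diagonal entry of L is the vertex degree and each off-diagonal entry is -1 where an edge is present, 0 otherwise; in the order [1, 2, 3, 4, 5] the diagonal is [1, 0, 1, 1, 1]. L is symmetric positive semidefinite, so every eigenvalue is real and nonnegative. The 3 zero eigenvalues correspond to the 3 connected components. There are 3 zeros in the spectrum, matching the 3 components.

[0, 0, 0, 2, 2]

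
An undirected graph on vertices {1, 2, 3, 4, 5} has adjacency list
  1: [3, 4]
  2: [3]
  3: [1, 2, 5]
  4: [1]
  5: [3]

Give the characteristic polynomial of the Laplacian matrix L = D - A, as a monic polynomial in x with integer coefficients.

Reading degrees in the order [1, 2, 3, 4, 5] gives [2, 1, 3, 1, 1]; set D = diag(2, 1, 3, 1, 1) and form L = D - A. L has integer entries, so p(x) = det(xI - L) has integer coefficients. Expanding the determinant yields x^5 - 8x^4 + 20x^3 - 18x^2 + 5x. Since p(0) = det(-L) = 0, x divides p(x). By the matrix-tree theorem the graph has (1/5) * product of the nonzero eigenvalues = 1 spanning tree.

x^5 - 8x^4 + 20x^3 - 18x^2 + 5x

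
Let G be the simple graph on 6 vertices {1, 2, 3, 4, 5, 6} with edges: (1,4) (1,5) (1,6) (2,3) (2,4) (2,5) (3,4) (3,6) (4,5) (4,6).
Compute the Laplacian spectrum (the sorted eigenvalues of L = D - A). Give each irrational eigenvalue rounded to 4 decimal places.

[0, 2.3820, 2.3820, 4.6180, 4.6180, 6]

Each diagonal entry of L is the vertex degree and each off-diagonal entry is -1 where an edge is present, 0 otherwise; in the order [1, 2, 3, 4, 5, 6] the diagonal is [3, 3, 3, 5, 3, 3]. Diagonalising L (or applying a numerical eigensolver to the 6x6 matrix) gives the spectrum above. The single zero eigenvalue shows the graph is connected. The eigenvalues sum to 20, which equals trace(L) = 2|E|. There is one zero in the spectrum, matching the 1 component.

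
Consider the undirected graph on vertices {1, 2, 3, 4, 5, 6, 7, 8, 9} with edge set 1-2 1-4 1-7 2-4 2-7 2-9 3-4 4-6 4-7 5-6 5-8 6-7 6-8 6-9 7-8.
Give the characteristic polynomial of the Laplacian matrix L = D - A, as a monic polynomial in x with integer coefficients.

Reading degrees in the order [1, 2, 3, 4, 5, 6, 7, 8, 9] gives [3, 4, 1, 5, 2, 5, 5, 3, 2]; set D = diag(3, 4, 1, 5, 2, 5, 5, 3, 2) and form L = D - A. L has integer entries, so p(x) = det(xI - L) has integer coefficients. Expanding the determinant yields x^9 - 30x^8 + 376x^7 - 2554x^6 + 10199x^5 - 24282x^4 + 33308x^3 - 23842x^2 + 6768x. The constant term is 0 because L is singular (the all-ones vector lies in its kernel). The largest eigenvalue, 6.7935, is at most the vertex count 9.

x^9 - 30x^8 + 376x^7 - 2554x^6 + 10199x^5 - 24282x^4 + 33308x^3 - 23842x^2 + 6768x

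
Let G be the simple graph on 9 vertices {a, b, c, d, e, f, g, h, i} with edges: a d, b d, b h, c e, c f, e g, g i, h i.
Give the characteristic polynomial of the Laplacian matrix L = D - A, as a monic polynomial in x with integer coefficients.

Each diagonal entry of L is the vertex degree and each off-diagonal entry is -1 where an edge is present, 0 otherwise; in the order [a, b, c, d, e, f, g, h, i] the diagonal is [1, 2, 2, 2, 2, 1, 2, 2, 2]. Computing det(xI - L) by cofactor expansion (or equivalently via sum-over-permutations) gives x^9 - 16x^8 + 105x^7 - 364x^6 + 715x^5 - 792x^4 + 462x^3 - 120x^2 + 9x. The constant term is 0 because L is singular (the all-ones vector lies in its kernel). There is one zero in the spectrum, matching the 1 component.

x^9 - 16x^8 + 105x^7 - 364x^6 + 715x^5 - 792x^4 + 462x^3 - 120x^2 + 9x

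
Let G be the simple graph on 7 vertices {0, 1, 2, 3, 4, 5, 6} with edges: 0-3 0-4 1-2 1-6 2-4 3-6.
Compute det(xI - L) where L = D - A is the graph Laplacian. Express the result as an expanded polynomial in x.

x^7 - 12x^6 + 54x^5 - 112x^4 + 105x^3 - 36x^2

Each diagonal entry of L is the vertex degree and each off-diagonal entry is -1 where an edge is present, 0 otherwise; in the order [0, 1, 2, 3, 4, 5, 6] the diagonal is [2, 2, 2, 2, 2, 0, 2]. Computing det(xI - L) by cofactor expansion (or equivalently via sum-over-permutations) gives x^7 - 12x^6 + 54x^5 - 112x^4 + 105x^3 - 36x^2. The constant term is 0 because L is singular (the all-ones vector lies in its kernel). The eigenvalues sum to 12, which equals trace(L) = 2|E|. There are 2 zeros in the spectrum, matching the 2 components.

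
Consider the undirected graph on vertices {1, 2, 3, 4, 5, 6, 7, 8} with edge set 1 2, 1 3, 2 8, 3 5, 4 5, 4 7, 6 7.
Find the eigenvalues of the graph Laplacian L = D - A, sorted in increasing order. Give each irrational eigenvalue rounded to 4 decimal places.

[0, 0.1522, 0.5858, 1.2346, 2, 2.7654, 3.4142, 3.8478]

Each diagonal entry of L is the vertex degree and each off-diagonal entry is -1 where an edge is present, 0 otherwise; in the order [1, 2, 3, 4, 5, 6, 7, 8] the diagonal is [2, 2, 2, 2, 2, 1, 2, 1]. L is symmetric positive semidefinite, so every eigenvalue is real and nonnegative. The eigenvalues sum to 14, which equals trace(L) = 2|E|. There is one zero in the spectrum, matching the 1 component.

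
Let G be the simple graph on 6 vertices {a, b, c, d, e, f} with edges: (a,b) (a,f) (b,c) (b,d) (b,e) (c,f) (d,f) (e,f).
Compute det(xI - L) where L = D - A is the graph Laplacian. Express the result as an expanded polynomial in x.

Reading degrees in the order [a, b, c, d, e, f] gives [2, 4, 2, 2, 2, 4]; set D = diag(2, 4, 2, 2, 2, 4) and form L = D - A. The eigenvalues of L are [0, 2, 2, 2, 4, 6]; the characteristic polynomial is the product of (x - lambda_i), which multiplies out to x^6 - 16x^5 + 96x^4 - 272x^3 + 368x^2 - 192x. Since p(0) = det(-L) = 0, x divides p(x). By the matrix-tree theorem the graph has (1/6) * product of the nonzero eigenvalues = 32 spanning trees. The eigenvalues sum to 16, which equals trace(L) = 2|E|.

x^6 - 16x^5 + 96x^4 - 272x^3 + 368x^2 - 192x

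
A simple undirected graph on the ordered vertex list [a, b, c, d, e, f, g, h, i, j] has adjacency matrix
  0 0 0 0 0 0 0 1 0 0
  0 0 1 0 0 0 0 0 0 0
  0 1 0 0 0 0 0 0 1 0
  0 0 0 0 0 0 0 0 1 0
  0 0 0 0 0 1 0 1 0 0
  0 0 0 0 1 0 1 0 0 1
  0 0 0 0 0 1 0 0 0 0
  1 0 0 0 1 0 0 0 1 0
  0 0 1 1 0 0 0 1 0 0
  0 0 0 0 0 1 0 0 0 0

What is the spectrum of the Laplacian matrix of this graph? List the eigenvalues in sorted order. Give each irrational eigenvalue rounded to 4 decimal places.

[0, 0.1535, 0.4616, 0.7026, 1, 1.5019, 2.1589, 3.2036, 4.0827, 4.7351]

Each diagonal entry of L is the vertex degree and each off-diagonal entry is -1 where an edge is present, 0 otherwise; in the order [a, b, c, d, e, f, g, h, i, j] the diagonal is [1, 1, 2, 1, 2, 3, 1, 3, 3, 1]. The multiplicity of 0 as a Laplacian eigenvalue equals the number of connected components. The single zero eigenvalue shows the graph is connected. By the matrix-tree theorem the graph has (1/10) * product of the nonzero eigenvalues = 1 spanning tree.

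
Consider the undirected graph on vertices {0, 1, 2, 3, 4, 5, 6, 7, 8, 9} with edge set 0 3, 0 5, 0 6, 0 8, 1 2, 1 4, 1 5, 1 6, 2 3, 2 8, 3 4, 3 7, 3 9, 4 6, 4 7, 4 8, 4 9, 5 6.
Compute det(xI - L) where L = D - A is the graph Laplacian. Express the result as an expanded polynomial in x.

x^10 - 36x^9 + 558x^8 - 4880x^7 + 26492x^6 - 92412x^5 + 206759x^4 - 285598x^3 + 220624x^2 - 72480x

Each diagonal entry of L is the vertex degree and each off-diagonal entry is -1 where an edge is present, 0 otherwise; in the order [0, 1, 2, 3, 4, 5, 6, 7, 8, 9] the diagonal is [4, 4, 3, 5, 6, 3, 4, 2, 3, 2]. L has integer entries, so p(x) = det(xI - L) has integer coefficients. Expanding the determinant yields x^10 - 36x^9 + 558x^8 - 4880x^7 + 26492x^6 - 92412x^5 + 206759x^4 - 285598x^3 + 220624x^2 - 72480x. Since p(0) = det(-L) = 0, x divides p(x). By the matrix-tree theorem the graph has (1/10) * product of the nonzero eigenvalues = 7248 spanning trees.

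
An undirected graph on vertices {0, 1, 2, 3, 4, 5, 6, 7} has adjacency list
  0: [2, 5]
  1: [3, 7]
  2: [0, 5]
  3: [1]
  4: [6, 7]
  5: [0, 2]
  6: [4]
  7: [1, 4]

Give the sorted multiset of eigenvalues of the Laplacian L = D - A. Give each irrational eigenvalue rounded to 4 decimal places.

Each diagonal entry of L is the vertex degree and each off-diagonal entry is -1 where an edge is present, 0 otherwise; in the order [0, 1, 2, 3, 4, 5, 6, 7] the diagonal is [2, 2, 2, 1, 2, 2, 1, 2]. L is symmetric positive semidefinite, so every eigenvalue is real and nonnegative. The 2 zero eigenvalues correspond to the 2 connected components. The largest eigenvalue, 3.6180, is at most the vertex count 8.

[0, 0, 0.3820, 1.3820, 2.6180, 3, 3, 3.6180]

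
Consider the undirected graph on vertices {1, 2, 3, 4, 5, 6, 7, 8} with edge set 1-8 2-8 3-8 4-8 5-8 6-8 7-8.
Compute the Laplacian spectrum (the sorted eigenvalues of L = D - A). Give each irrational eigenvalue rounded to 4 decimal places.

[0, 1, 1, 1, 1, 1, 1, 8]

Each diagonal entry of L is the vertex degree and each off-diagonal entry is -1 where an edge is present, 0 otherwise; in the order [1, 2, 3, 4, 5, 6, 7, 8] the diagonal is [1, 1, 1, 1, 1, 1, 1, 7]. Since every row of L sums to 0, the all-ones vector is in the kernel and 0 is an eigenvalue. The single zero eigenvalue shows the graph is connected. The largest eigenvalue, 8, is at most the vertex count 8.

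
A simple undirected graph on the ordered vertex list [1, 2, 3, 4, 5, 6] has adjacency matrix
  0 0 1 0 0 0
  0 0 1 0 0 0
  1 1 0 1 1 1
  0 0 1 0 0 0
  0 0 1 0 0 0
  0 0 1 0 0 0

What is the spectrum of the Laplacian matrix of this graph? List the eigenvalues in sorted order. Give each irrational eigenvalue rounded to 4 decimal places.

Reading degrees in the order [1, 2, 3, 4, 5, 6] gives [1, 1, 5, 1, 1, 1]; set D = diag(1, 1, 5, 1, 1, 1) and form L = D - A. The multiplicity of 0 as a Laplacian eigenvalue equals the number of connected components. There is one zero in the spectrum, matching the 1 component.

[0, 1, 1, 1, 1, 6]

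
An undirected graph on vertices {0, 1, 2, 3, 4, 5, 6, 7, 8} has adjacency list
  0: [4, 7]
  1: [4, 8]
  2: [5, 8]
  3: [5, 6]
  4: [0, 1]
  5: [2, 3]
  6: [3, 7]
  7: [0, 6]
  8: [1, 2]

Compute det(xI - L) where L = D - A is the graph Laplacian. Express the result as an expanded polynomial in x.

Each diagonal entry of L is the vertex degree and each off-diagonal entry is -1 where an edge is present, 0 otherwise; in the order [0, 1, 2, 3, 4, 5, 6, 7, 8] the diagonal is [2, 2, 2, 2, 2, 2, 2, 2, 2]. L has integer entries, so p(x) = det(xI - L) has integer coefficients. Expanding the determinant yields x^9 - 18x^8 + 135x^7 - 546x^6 + 1287x^5 - 1782x^4 + 1386x^3 - 540x^2 + 81x. The constant term is 0 because L is singular (the all-ones vector lies in its kernel). The eigenvalues sum to 18, which equals trace(L) = 2|E|.

x^9 - 18x^8 + 135x^7 - 546x^6 + 1287x^5 - 1782x^4 + 1386x^3 - 540x^2 + 81x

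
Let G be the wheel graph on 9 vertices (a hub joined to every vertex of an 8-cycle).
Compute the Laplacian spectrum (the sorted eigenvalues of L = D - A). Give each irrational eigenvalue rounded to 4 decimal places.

[0, 1.5858, 1.5858, 3, 3, 4.4142, 4.4142, 5, 9]

The graph has 9 vertices and degree multiset [8, 3, 3, 3, 3, 3, 3, 3, 3]; D is the diagonal matrix of degrees and L = D - A. L is symmetric positive semidefinite, so every eigenvalue is real and nonnegative. The largest eigenvalue, 9, is at most the vertex count 9.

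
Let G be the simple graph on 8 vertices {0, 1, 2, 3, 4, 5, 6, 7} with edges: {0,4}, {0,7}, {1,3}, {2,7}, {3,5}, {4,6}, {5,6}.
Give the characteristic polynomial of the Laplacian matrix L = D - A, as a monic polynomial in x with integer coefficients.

x^8 - 14x^7 + 78x^6 - 220x^5 + 330x^4 - 252x^3 + 84x^2 - 8x

With the vertex order [0, 1, 2, 3, 4, 5, 6, 7], the degrees are [2, 1, 1, 2, 2, 2, 2, 2], giving D = diag(2, 1, 1, 2, 2, 2, 2, 2) and L = D - A. L has integer entries, so p(x) = det(xI - L) has integer coefficients. Expanding the determinant yields x^8 - 14x^7 + 78x^6 - 220x^5 + 330x^4 - 252x^3 + 84x^2 - 8x. The coefficient of x^7 equals -trace(L) = -14, matching the sum of degrees. By the matrix-tree theorem the graph has (1/8) * product of the nonzero eigenvalues = 1 spanning tree. There is one zero in the spectrum, matching the 1 component.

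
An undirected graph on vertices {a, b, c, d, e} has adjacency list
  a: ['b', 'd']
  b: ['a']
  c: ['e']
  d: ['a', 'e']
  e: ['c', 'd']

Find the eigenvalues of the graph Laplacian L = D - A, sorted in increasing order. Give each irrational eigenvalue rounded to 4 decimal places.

With the vertex order [a, b, c, d, e], the degrees are [2, 1, 1, 2, 2], giving D = diag(2, 1, 1, 2, 2) and L = D - A. Since every row of L sums to 0, the all-ones vector is in the kernel and 0 is an eigenvalue. The eigenvalues sum to 8, which equals trace(L) = 2|E|.

[0, 0.3820, 1.3820, 2.6180, 3.6180]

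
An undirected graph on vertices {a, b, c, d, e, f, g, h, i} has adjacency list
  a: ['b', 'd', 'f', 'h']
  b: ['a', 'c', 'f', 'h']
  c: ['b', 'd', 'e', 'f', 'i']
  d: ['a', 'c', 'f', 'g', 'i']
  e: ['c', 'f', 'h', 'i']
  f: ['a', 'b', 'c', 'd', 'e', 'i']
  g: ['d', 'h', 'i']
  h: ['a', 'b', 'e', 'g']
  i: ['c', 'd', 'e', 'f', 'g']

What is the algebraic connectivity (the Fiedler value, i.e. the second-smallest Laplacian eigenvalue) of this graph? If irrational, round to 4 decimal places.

Reading degrees in the order [a, b, c, d, e, f, g, h, i] gives [4, 4, 5, 5, 4, 6, 3, 4, 5]; set D = diag(4, 4, 5, 5, 4, 6, 3, 4, 5) and form L = D - A. The smallest Laplacian eigenvalue is always 0. The next one, lambda_2 = 2.5361, measures how hard the graph is to disconnect: larger values mean better connectivity. The eigenvalues sum to 40, which equals trace(L) = 2|E|. By the matrix-tree theorem the graph has (1/9) * product of the nonzero eigenvalues = 25088 spanning trees.

2.5361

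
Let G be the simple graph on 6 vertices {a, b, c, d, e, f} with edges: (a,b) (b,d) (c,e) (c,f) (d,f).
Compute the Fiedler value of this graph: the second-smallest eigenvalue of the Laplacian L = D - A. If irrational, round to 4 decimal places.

With the vertex order [a, b, c, d, e, f], the degrees are [1, 2, 2, 2, 1, 2], giving D = diag(1, 2, 2, 2, 1, 2) and L = D - A. The smallest Laplacian eigenvalue is always 0. The next one, lambda_2 = 0.2679, measures how hard the graph is to disconnect: larger values mean better connectivity. By the matrix-tree theorem the graph has (1/6) * product of the nonzero eigenvalues = 1 spanning tree.

0.2679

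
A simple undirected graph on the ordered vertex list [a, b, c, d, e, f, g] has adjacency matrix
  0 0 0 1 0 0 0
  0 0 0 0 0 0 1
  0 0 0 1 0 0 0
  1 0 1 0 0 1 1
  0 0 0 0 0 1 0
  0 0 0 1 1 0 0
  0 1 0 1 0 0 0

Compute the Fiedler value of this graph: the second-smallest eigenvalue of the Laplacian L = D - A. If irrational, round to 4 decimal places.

Reading degrees in the order [a, b, c, d, e, f, g] gives [1, 1, 1, 4, 1, 2, 2]; set D = diag(1, 1, 1, 4, 1, 2, 2) and form L = D - A. The sorted Laplacian eigenvalues are [0, 0.3820, 0.6086, 1, 2.2271, 2.6180, 5.1642]; the algebraic connectivity is the second entry, 0.3820.

0.3820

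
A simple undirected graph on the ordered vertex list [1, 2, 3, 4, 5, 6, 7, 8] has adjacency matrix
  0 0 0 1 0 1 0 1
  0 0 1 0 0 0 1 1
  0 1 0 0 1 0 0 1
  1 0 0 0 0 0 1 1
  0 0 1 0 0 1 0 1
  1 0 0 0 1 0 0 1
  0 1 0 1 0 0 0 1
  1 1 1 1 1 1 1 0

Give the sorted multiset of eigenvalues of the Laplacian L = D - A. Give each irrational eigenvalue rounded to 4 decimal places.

Each diagonal entry of L is the vertex degree and each off-diagonal entry is -1 where an edge is present, 0 otherwise; in the order [1, 2, 3, 4, 5, 6, 7, 8] the diagonal is [3, 3, 3, 3, 3, 3, 3, 7]. The multiplicity of 0 as a Laplacian eigenvalue equals the number of connected components. The eigenvalues sum to 28, which equals trace(L) = 2|E|.

[0, 1.7530, 1.7530, 3.4450, 3.4450, 4.8019, 4.8019, 8]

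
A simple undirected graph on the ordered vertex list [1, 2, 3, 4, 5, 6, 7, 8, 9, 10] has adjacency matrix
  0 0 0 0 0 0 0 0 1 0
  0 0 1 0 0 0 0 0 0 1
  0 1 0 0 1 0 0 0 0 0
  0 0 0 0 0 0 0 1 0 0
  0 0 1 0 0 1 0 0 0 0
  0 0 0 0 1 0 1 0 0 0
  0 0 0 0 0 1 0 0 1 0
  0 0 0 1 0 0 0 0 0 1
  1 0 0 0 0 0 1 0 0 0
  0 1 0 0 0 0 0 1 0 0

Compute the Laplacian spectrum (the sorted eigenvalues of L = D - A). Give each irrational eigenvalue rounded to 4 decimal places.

Reading degrees in the order [1, 2, 3, 4, 5, 6, 7, 8, 9, 10] gives [1, 2, 2, 1, 2, 2, 2, 2, 2, 2]; set D = diag(1, 2, 2, 1, 2, 2, 2, 2, 2, 2) and form L = D - A. Diagonalising L (or applying a numerical eigensolver to the 10x10 matrix) gives the spectrum above. The largest eigenvalue, 3.9021, is at most the vertex count 10.

[0, 0.0979, 0.3820, 0.8244, 1.3820, 2, 2.6180, 3.1756, 3.6180, 3.9021]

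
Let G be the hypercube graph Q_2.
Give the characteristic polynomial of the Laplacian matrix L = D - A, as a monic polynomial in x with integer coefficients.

x^4 - 8x^3 + 20x^2 - 16x

The graph has 4 vertices and degree multiset [2, 2, 2, 2]; D is the diagonal matrix of degrees and L = D - A. Computing det(xI - L) by cofactor expansion (or equivalently via sum-over-permutations) gives x^4 - 8x^3 + 20x^2 - 16x. Since p(0) = det(-L) = 0, x divides p(x). By the matrix-tree theorem the graph has (1/4) * product of the nonzero eigenvalues = 4 spanning trees.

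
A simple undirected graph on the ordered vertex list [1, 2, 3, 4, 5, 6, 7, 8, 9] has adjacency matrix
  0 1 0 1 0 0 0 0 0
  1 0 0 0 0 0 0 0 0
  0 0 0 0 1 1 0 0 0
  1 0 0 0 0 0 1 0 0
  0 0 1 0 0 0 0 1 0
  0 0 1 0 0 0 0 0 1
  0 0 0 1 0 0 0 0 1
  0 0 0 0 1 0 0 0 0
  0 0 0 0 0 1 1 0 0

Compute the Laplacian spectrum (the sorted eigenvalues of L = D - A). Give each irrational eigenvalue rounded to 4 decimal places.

Each diagonal entry of L is the vertex degree and each off-diagonal entry is -1 where an edge is present, 0 otherwise; in the order [1, 2, 3, 4, 5, 6, 7, 8, 9] the diagonal is [2, 1, 2, 2, 2, 2, 2, 1, 2]. Since every row of L sums to 0, the all-ones vector is in the kernel and 0 is an eigenvalue. The single zero eigenvalue shows the graph is connected. The largest eigenvalue, 3.8794, is at most the vertex count 9. There is one zero in the spectrum, matching the 1 component.

[0, 0.1206, 0.4679, 1, 1.6527, 2.3473, 3, 3.5321, 3.8794]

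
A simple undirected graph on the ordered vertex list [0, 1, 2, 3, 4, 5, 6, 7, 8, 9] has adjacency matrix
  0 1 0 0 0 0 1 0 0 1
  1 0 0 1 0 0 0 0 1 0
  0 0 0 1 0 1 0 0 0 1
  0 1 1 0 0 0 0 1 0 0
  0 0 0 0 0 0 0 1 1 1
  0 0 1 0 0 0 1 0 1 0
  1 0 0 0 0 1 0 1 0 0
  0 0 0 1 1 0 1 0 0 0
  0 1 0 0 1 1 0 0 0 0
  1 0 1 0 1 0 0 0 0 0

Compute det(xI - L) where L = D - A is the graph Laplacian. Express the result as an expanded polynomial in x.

Reading degrees in the order [0, 1, 2, 3, 4, 5, 6, 7, 8, 9] gives [3, 3, 3, 3, 3, 3, 3, 3, 3, 3]; set D = diag(3, 3, 3, 3, 3, 3, 3, 3, 3, 3) and form L = D - A. L has integer entries, so p(x) = det(xI - L) has integer coefficients. Expanding the determinant yields x^10 - 30x^9 + 390x^8 - 2880x^7 + 13305x^6 - 39882x^5 + 77640x^4 - 94800x^3 + 66000x^2 - 20000x. The constant term is 0 because L is singular (the all-ones vector lies in its kernel). There is one zero in the spectrum, matching the 1 component.

x^10 - 30x^9 + 390x^8 - 2880x^7 + 13305x^6 - 39882x^5 + 77640x^4 - 94800x^3 + 66000x^2 - 20000x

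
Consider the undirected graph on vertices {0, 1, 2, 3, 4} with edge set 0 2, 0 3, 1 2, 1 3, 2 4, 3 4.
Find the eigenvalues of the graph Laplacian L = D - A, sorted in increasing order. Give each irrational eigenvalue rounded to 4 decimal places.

[0, 2, 2, 3, 5]

Reading degrees in the order [0, 1, 2, 3, 4] gives [2, 2, 3, 3, 2]; set D = diag(2, 2, 3, 3, 2) and form L = D - A. The multiplicity of 0 as a Laplacian eigenvalue equals the number of connected components.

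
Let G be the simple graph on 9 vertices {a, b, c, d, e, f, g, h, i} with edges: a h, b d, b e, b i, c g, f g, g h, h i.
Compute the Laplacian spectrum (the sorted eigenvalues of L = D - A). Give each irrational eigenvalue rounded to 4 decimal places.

[0, 0.1830, 0.5723, 1, 1, 1.5095, 3, 4.0444, 4.6907]

With the vertex order [a, b, c, d, e, f, g, h, i], the degrees are [1, 3, 1, 1, 1, 1, 3, 3, 2], giving D = diag(1, 3, 1, 1, 1, 1, 3, 3, 2) and L = D - A. L is symmetric positive semidefinite, so every eigenvalue is real and nonnegative. The single zero eigenvalue shows the graph is connected. The eigenvalues sum to 16, which equals trace(L) = 2|E|. By the matrix-tree theorem the graph has (1/9) * product of the nonzero eigenvalues = 1 spanning tree.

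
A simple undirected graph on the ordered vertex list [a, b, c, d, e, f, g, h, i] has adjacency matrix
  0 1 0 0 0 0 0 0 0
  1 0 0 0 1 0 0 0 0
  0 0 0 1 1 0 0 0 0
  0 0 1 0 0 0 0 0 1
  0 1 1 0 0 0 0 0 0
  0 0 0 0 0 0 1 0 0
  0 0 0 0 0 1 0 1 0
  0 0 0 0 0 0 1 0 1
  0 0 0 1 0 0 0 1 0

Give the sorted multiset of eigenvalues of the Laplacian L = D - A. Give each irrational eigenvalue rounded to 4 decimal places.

Each diagonal entry of L is the vertex degree and each off-diagonal entry is -1 where an edge is present, 0 otherwise; in the order [a, b, c, d, e, f, g, h, i] the diagonal is [1, 2, 2, 2, 2, 1, 2, 2, 2]. Diagonalising L (or applying a numerical eigensolver to the 9x9 matrix) gives the spectrum above.

[0, 0.1206, 0.4679, 1, 1.6527, 2.3473, 3, 3.5321, 3.8794]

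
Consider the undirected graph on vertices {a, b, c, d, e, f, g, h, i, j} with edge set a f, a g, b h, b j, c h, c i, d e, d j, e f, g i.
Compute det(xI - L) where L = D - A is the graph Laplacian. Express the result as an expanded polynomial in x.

x^10 - 20x^9 + 170x^8 - 800x^7 + 2275x^6 - 4004x^5 + 4290x^4 - 2640x^3 + 825x^2 - 100x

With the vertex order [a, b, c, d, e, f, g, h, i, j], the degrees are [2, 2, 2, 2, 2, 2, 2, 2, 2, 2], giving D = diag(2, 2, 2, 2, 2, 2, 2, 2, 2, 2) and L = D - A. L has integer entries, so p(x) = det(xI - L) has integer coefficients. Expanding the determinant yields x^10 - 20x^9 + 170x^8 - 800x^7 + 2275x^6 - 4004x^5 + 4290x^4 - 2640x^3 + 825x^2 - 100x. The constant term is 0 because L is singular (the all-ones vector lies in its kernel). By the matrix-tree theorem the graph has (1/10) * product of the nonzero eigenvalues = 10 spanning trees. There is one zero in the spectrum, matching the 1 component.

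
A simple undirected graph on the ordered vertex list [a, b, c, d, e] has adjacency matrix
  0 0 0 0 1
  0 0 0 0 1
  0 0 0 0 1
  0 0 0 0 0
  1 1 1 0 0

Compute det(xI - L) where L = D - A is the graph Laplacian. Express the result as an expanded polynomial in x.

Each diagonal entry of L is the vertex degree and each off-diagonal entry is -1 where an edge is present, 0 otherwise; in the order [a, b, c, d, e] the diagonal is [1, 1, 1, 0, 3]. Computing det(xI - L) by cofactor expansion (or equivalently via sum-over-permutations) gives x^5 - 6x^4 + 9x^3 - 4x^2. The constant term is 0 because L is singular (the all-ones vector lies in its kernel). The eigenvalues sum to 6, which equals trace(L) = 2|E|. There are 2 zeros in the spectrum, matching the 2 components.

x^5 - 6x^4 + 9x^3 - 4x^2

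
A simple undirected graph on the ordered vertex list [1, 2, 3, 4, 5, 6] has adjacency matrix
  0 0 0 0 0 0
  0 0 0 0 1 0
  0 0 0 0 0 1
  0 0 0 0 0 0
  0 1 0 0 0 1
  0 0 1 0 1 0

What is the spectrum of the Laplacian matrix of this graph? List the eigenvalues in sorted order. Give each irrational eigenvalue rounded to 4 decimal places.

Each diagonal entry of L is the vertex degree and each off-diagonal entry is -1 where an edge is present, 0 otherwise; in the order [1, 2, 3, 4, 5, 6] the diagonal is [0, 1, 1, 0, 2, 2]. Since every row of L sums to 0, the all-ones vector is in the kernel and 0 is an eigenvalue. The 3 zero eigenvalues correspond to the 3 connected components.

[0, 0, 0, 0.5858, 2, 3.4142]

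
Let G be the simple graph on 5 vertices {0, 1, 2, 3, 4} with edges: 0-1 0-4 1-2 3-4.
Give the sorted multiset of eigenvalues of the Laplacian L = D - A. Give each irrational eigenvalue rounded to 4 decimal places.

Each diagonal entry of L is the vertex degree and each off-diagonal entry is -1 where an edge is present, 0 otherwise; in the order [0, 1, 2, 3, 4] the diagonal is [2, 2, 1, 1, 2]. The multiplicity of 0 as a Laplacian eigenvalue equals the number of connected components. The single zero eigenvalue shows the graph is connected. The largest eigenvalue, 3.6180, is at most the vertex count 5.

[0, 0.3820, 1.3820, 2.6180, 3.6180]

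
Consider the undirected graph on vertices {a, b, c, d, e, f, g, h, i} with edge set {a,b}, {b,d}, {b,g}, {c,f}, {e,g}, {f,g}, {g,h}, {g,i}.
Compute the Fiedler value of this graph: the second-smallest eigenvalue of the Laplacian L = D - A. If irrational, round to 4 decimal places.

0.3158

With the vertex order [a, b, c, d, e, f, g, h, i], the degrees are [1, 3, 1, 1, 1, 2, 5, 1, 1], giving D = diag(1, 3, 1, 1, 1, 2, 5, 1, 1) and L = D - A. The smallest Laplacian eigenvalue is always 0. The next one, lambda_2 = 0.3158, measures how hard the graph is to disconnect: larger values mean better connectivity. There is one zero in the spectrum, matching the 1 component. The largest eigenvalue, 6.1860, is at most the vertex count 9.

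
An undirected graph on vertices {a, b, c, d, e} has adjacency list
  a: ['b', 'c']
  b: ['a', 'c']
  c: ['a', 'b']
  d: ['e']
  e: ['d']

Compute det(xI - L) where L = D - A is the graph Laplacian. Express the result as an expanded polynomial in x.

x^5 - 8x^4 + 21x^3 - 18x^2

Reading degrees in the order [a, b, c, d, e] gives [2, 2, 2, 1, 1]; set D = diag(2, 2, 2, 1, 1) and form L = D - A. Computing det(xI - L) by cofactor expansion (or equivalently via sum-over-permutations) gives x^5 - 8x^4 + 21x^3 - 18x^2. The constant term is 0 because L is singular (the all-ones vector lies in its kernel). The largest eigenvalue, 3, is at most the vertex count 5.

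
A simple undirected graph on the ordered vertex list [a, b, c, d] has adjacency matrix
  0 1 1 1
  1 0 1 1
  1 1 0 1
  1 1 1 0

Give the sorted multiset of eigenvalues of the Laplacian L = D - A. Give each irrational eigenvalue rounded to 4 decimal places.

[0, 4, 4, 4]

Each diagonal entry of L is the vertex degree and each off-diagonal entry is -1 where an edge is present, 0 otherwise; in the order [a, b, c, d] the diagonal is [3, 3, 3, 3]. The multiplicity of 0 as a Laplacian eigenvalue equals the number of connected components. The single zero eigenvalue shows the graph is connected. By the matrix-tree theorem the graph has (1/4) * product of the nonzero eigenvalues = 16 spanning trees.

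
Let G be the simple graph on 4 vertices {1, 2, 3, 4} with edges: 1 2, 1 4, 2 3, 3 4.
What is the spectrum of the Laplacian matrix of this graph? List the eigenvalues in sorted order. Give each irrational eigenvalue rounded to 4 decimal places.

Each diagonal entry of L is the vertex degree and each off-diagonal entry is -1 where an edge is present, 0 otherwise; in the order [1, 2, 3, 4] the diagonal is [2, 2, 2, 2]. Since every row of L sums to 0, the all-ones vector is in the kernel and 0 is an eigenvalue. The single zero eigenvalue shows the graph is connected. By the matrix-tree theorem the graph has (1/4) * product of the nonzero eigenvalues = 4 spanning trees. The largest eigenvalue, 4, is at most the vertex count 4.

[0, 2, 2, 4]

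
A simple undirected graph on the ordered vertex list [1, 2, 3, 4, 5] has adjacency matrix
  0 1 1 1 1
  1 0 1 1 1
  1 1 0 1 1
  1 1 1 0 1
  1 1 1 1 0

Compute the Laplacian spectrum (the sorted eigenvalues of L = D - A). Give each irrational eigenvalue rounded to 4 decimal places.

With the vertex order [1, 2, 3, 4, 5], the degrees are [4, 4, 4, 4, 4], giving D = diag(4, 4, 4, 4, 4) and L = D - A. Since every row of L sums to 0, the all-ones vector is in the kernel and 0 is an eigenvalue. The single zero eigenvalue shows the graph is connected. The largest eigenvalue, 5, is at most the vertex count 5. The eigenvalues sum to 20, which equals trace(L) = 2|E|.

[0, 5, 5, 5, 5]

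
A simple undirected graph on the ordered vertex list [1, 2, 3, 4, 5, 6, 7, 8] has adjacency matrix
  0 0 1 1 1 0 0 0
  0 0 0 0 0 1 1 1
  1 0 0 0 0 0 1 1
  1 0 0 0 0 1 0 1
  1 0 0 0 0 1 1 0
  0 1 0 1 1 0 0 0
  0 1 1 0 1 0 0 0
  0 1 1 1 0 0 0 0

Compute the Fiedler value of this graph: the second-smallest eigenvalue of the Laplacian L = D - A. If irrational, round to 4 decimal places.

2

Reading degrees in the order [1, 2, 3, 4, 5, 6, 7, 8] gives [3, 3, 3, 3, 3, 3, 3, 3]; set D = diag(3, 3, 3, 3, 3, 3, 3, 3) and form L = D - A. The smallest Laplacian eigenvalue is always 0. The next one, lambda_2 = 2, measures how hard the graph is to disconnect: larger values mean better connectivity. By the matrix-tree theorem the graph has (1/8) * product of the nonzero eigenvalues = 384 spanning trees.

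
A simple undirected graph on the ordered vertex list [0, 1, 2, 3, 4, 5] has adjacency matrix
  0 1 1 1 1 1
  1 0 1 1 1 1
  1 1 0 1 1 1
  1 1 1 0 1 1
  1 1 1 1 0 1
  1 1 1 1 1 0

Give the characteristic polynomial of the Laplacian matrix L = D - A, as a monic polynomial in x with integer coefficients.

With the vertex order [0, 1, 2, 3, 4, 5], the degrees are [5, 5, 5, 5, 5, 5], giving D = diag(5, 5, 5, 5, 5, 5) and L = D - A. Computing det(xI - L) by cofactor expansion (or equivalently via sum-over-permutations) gives x^6 - 30x^5 + 360x^4 - 2160x^3 + 6480x^2 - 7776x. The constant term is 0 because L is singular (the all-ones vector lies in its kernel). There is one zero in the spectrum, matching the 1 component. By the matrix-tree theorem the graph has (1/6) * product of the nonzero eigenvalues = 1296 spanning trees.

x^6 - 30x^5 + 360x^4 - 2160x^3 + 6480x^2 - 7776x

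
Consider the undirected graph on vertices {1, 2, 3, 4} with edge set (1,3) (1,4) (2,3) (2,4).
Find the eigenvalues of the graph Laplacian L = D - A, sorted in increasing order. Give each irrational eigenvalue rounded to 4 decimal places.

Each diagonal entry of L is the vertex degree and each off-diagonal entry is -1 where an edge is present, 0 otherwise; in the order [1, 2, 3, 4] the diagonal is [2, 2, 2, 2]. L is symmetric positive semidefinite, so every eigenvalue is real and nonnegative. The single zero eigenvalue shows the graph is connected. The eigenvalues sum to 8, which equals trace(L) = 2|E|.

[0, 2, 2, 4]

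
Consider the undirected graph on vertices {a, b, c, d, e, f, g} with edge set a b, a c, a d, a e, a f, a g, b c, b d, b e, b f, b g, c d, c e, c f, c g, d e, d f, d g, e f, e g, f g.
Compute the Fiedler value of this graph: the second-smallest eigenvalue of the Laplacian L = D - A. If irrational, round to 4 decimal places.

Each diagonal entry of L is the vertex degree and each off-diagonal entry is -1 where an edge is present, 0 otherwise; in the order [a, b, c, d, e, f, g] the diagonal is [6, 6, 6, 6, 6, 6, 6]. Computing the eigenvalues of L and sorting gives [0, 7, 7, 7, 7, 7, 7]. The Fiedler value lambda_2 = 7 is strictly positive, so the graph is connected. There is one zero in the spectrum, matching the 1 component.

7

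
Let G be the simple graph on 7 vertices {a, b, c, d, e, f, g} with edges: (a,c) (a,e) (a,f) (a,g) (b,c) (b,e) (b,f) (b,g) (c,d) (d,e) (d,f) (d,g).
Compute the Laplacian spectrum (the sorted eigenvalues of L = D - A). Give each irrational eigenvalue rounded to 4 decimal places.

Each diagonal entry of L is the vertex degree and each off-diagonal entry is -1 where an edge is present, 0 otherwise; in the order [a, b, c, d, e, f, g] the diagonal is [4, 4, 3, 4, 3, 3, 3]. Diagonalising L (or applying a numerical eigensolver to the 7x7 matrix) gives the spectrum above. The single zero eigenvalue shows the graph is connected. There is one zero in the spectrum, matching the 1 component.

[0, 3, 3, 3, 4, 4, 7]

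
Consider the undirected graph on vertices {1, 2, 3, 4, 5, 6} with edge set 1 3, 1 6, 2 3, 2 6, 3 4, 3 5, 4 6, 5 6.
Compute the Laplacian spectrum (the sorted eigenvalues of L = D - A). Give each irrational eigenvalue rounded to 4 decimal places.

Reading degrees in the order [1, 2, 3, 4, 5, 6] gives [2, 2, 4, 2, 2, 4]; set D = diag(2, 2, 4, 2, 2, 4) and form L = D - A. L is symmetric positive semidefinite, so every eigenvalue is real and nonnegative. The single zero eigenvalue shows the graph is connected. There is one zero in the spectrum, matching the 1 component.

[0, 2, 2, 2, 4, 6]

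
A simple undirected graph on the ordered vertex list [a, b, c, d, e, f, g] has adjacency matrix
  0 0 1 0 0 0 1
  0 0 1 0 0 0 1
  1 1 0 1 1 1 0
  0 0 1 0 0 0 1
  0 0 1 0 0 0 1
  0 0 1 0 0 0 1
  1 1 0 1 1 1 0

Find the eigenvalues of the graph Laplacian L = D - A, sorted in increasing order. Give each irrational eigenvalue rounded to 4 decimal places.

Each diagonal entry of L is the vertex degree and each off-diagonal entry is -1 where an edge is present, 0 otherwise; in the order [a, b, c, d, e, f, g] the diagonal is [2, 2, 5, 2, 2, 2, 5]. The multiplicity of 0 as a Laplacian eigenvalue equals the number of connected components.

[0, 2, 2, 2, 2, 5, 7]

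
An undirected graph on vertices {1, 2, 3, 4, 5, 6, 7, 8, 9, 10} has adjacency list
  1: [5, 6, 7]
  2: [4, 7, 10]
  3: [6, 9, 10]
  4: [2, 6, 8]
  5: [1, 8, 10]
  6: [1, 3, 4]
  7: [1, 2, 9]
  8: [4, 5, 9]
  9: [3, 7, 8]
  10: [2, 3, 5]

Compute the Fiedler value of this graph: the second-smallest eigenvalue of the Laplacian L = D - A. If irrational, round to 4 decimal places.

Reading degrees in the order [1, 2, 3, 4, 5, 6, 7, 8, 9, 10] gives [3, 3, 3, 3, 3, 3, 3, 3, 3, 3]; set D = diag(3, 3, 3, 3, 3, 3, 3, 3, 3, 3) and form L = D - A. Computing the eigenvalues of L and sorting gives [0, 2, 2, 2, 2, 2, 5, 5, 5, 5]. The Fiedler value lambda_2 = 2 is strictly positive, so the graph is connected. The eigenvalues sum to 30, which equals trace(L) = 2|E|.

2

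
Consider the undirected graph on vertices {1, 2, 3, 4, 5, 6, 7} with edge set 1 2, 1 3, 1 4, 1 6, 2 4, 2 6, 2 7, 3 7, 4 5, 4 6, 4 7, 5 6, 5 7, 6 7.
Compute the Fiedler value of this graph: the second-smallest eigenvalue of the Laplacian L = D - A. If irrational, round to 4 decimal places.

1.8772

Each diagonal entry of L is the vertex degree and each off-diagonal entry is -1 where an edge is present, 0 otherwise; in the order [1, 2, 3, 4, 5, 6, 7] the diagonal is [4, 4, 2, 5, 3, 5, 5]. Computing the eigenvalues of L and sorting gives [0, 1.8772, 3.0536, 4.6268, 5.8103, 6, 6.6321]. The Fiedler value lambda_2 = 1.8772 is strictly positive, so the graph is connected. The largest eigenvalue, 6.6321, is at most the vertex count 7.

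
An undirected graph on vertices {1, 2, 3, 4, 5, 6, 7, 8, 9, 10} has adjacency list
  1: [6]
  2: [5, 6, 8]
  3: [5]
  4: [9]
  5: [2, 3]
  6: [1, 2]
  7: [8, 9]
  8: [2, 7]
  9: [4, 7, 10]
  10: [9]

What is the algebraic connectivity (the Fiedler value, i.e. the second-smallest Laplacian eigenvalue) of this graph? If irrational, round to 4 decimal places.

0.1392

Each diagonal entry of L is the vertex degree and each off-diagonal entry is -1 where an edge is present, 0 otherwise; in the order [1, 2, 3, 4, 5, 6, 7, 8, 9, 10] the diagonal is [1, 3, 1, 1, 2, 2, 2, 2, 3, 1]. The sorted Laplacian eigenvalues are [0, 0.1392, 0.3820, 0.8299, 1, 1.7459, 2.6180, 2.6889, 4.1149, 4.4812]; the algebraic connectivity is the second entry, 0.1392. By the matrix-tree theorem the graph has (1/10) * product of the nonzero eigenvalues = 1 spanning tree.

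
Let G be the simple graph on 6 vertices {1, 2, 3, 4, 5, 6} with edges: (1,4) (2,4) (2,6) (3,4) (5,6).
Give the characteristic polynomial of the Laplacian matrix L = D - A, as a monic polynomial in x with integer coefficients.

x^6 - 10x^5 + 35x^4 - 52x^3 + 32x^2 - 6x

Reading degrees in the order [1, 2, 3, 4, 5, 6] gives [1, 2, 1, 3, 1, 2]; set D = diag(1, 2, 1, 3, 1, 2) and form L = D - A. Computing det(xI - L) by cofactor expansion (or equivalently via sum-over-permutations) gives x^6 - 10x^5 + 35x^4 - 52x^3 + 32x^2 - 6x. Since p(0) = det(-L) = 0, x divides p(x). There is one zero in the spectrum, matching the 1 component. By the matrix-tree theorem the graph has (1/6) * product of the nonzero eigenvalues = 1 spanning tree.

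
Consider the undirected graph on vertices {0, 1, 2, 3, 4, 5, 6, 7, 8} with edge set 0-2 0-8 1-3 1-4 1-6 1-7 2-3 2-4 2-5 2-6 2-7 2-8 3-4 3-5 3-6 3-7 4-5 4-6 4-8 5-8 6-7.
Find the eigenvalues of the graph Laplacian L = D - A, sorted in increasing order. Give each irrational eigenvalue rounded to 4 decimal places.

Each diagonal entry of L is the vertex degree and each off-diagonal entry is -1 where an edge is present, 0 otherwise; in the order [0, 1, 2, 3, 4, 5, 6, 7, 8] the diagonal is [2, 4, 7, 6, 6, 4, 5, 4, 4]. L is symmetric positive semidefinite, so every eigenvalue is real and nonnegative. There is one zero in the spectrum, matching the 1 component.

[0, 1.5297, 2.9311, 4.6497, 5, 5.4477, 6.8845, 7.3544, 8.2030]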